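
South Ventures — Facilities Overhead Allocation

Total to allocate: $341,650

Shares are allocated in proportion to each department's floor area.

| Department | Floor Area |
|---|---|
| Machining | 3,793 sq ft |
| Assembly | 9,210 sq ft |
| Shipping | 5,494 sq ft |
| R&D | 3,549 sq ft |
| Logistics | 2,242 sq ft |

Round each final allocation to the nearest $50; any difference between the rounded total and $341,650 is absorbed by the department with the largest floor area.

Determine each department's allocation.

Combined floor area = 3,793 + 9,210 + 5,494 + 3,549 + 2,242 = 24,288.
Proportional shares: Machining 53,354.68; Assembly 129,553.54; Shipping 77,282.00; R&D 49,922.42; Logistics 31,537.36.
After rounding ($50): Machining $53,350; Assembly $129,550; Shipping $77,300; R&D $49,900; Logistics $31,550. Sum = $341,650.
Rounded total matches; no reconciliation needed.

Machining: $53,350 | Assembly: $129,550 | Shipping: $77,300 | R&D: $49,900 | Logistics: $31,550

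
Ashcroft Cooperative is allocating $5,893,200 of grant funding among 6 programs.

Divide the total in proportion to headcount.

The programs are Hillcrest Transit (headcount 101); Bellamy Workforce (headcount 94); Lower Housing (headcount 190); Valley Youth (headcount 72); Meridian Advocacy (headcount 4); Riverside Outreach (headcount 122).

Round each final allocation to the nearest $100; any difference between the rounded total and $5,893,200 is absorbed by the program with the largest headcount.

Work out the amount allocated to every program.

Total headcount = 583.
Proportional shares: Hillcrest Transit 101/583 × $5,893,200 = 1,020,948.89; Bellamy Workforce 94/583 × $5,893,200 = 950,190.05; Lower Housing 190/583 × $5,893,200 = 1,920,596.91; Valley Youth 72/583 × $5,893,200 = 727,805.15; Meridian Advocacy 4/583 × $5,893,200 = 40,433.62; Riverside Outreach 122/583 × $5,893,200 = 1,233,225.39.
Rounded to nearest $100: Hillcrest Transit $1,020,900; Bellamy Workforce $950,200; Lower Housing $1,920,600; Valley Youth $727,800; Meridian Advocacy $40,400; Riverside Outreach $1,233,200. Sum = $5,893,100.
Difference $5,893,200 − $5,893,100 = +$100 applied to largest headcount (Lower Housing): Lower Housing becomes $1,920,700.

Hillcrest Transit: $1,020,900 · Bellamy Workforce: $950,200 · Lower Housing: $1,920,700 · Valley Youth: $727,800 · Meridian Advocacy: $40,400 · Riverside Outreach: $1,233,200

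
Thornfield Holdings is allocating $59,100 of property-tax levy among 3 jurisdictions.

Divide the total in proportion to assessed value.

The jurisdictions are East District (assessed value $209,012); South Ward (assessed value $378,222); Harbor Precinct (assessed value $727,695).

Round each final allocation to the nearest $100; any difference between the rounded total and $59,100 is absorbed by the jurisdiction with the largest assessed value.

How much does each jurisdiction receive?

East District: $9,400 · South Ward: $17,000 · Harbor Precinct: $32,700

Total assessed value = 209,012 + 378,222 + 727,695 = 1,314,929.
Unrounded shares: East District 9,394.13; South Ward 16,999.34; Harbor Precinct 32,706.54.
After rounding ($100): East District $9,400; South Ward $17,000; Harbor Precinct $32,700. Sum = $59,100.
Sum already equals the total — no adjustment.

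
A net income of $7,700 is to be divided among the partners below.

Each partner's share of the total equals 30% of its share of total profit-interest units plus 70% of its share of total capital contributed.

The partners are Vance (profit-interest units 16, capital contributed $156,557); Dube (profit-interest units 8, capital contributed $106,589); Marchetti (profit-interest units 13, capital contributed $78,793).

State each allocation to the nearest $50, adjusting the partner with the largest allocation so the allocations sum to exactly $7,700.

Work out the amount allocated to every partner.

Profit-interest units total 37; capital contributed total 341,939.
Composite weights (30% profit-interest units + 70% capital contributed): Vance 0.4502; Dube 0.2831; Marchetti 0.2667.
Pro-rata amounts: Vance 3,466.73; Dube 2,179.63; Marchetti 2,053.64.
At nearest $50: Vance $3,450; Dube $2,200; Marchetti $2,050. Sum = $7,700.
No rounding difference to absorb.

Vance: $3,450 · Dube: $2,200 · Marchetti: $2,050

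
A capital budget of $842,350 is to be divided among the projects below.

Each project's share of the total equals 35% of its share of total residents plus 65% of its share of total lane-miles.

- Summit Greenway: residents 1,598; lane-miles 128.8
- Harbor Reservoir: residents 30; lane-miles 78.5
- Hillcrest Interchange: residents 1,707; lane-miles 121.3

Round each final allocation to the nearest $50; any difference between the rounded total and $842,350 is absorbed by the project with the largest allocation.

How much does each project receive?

Summit Greenway: $355,900; Harbor Reservoir: $133,450; Hillcrest Interchange: $353,000

Residents total 3,335; lane-miles total 328.6.
Combined weights (35% residents + 65% lane-miles): Summit Greenway 0.4225; Harbor Reservoir 0.1584; Hillcrest Interchange 0.4191.
Unrounded shares: Summit Greenway 355,879.39; Harbor Reservoir 133,452.16; Hillcrest Interchange 353,018.45.
After rounding ($50): Summit Greenway $355,900; Harbor Reservoir $133,450; Hillcrest Interchange $353,000. Sum = $842,350.
Sum already equals the total — no adjustment.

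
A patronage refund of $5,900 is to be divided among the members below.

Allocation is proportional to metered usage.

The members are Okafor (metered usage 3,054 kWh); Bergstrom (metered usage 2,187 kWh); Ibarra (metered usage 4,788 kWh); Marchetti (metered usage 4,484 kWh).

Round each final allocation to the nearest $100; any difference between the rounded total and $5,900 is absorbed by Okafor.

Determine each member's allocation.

Okafor: $1,300 · Bergstrom: $900 · Ibarra: $1,900 · Marchetti: $1,800

Combined metered usage = 14,513.
Unrounded shares: Okafor 3,054/14,513 × $5,900 = 1,241.55; Bergstrom 2,187/14,513 × $5,900 = 889.09; Ibarra 4,788/14,513 × $5,900 = 1,946.48; Marchetti 4,484/14,513 × $5,900 = 1,822.89.
At nearest $100: Okafor $1,200; Bergstrom $900; Ibarra $1,900; Marchetti $1,800. Sum = $5,800.
Difference $5,900 − $5,800 = +$100 applied to Okafor: Okafor becomes $1,300.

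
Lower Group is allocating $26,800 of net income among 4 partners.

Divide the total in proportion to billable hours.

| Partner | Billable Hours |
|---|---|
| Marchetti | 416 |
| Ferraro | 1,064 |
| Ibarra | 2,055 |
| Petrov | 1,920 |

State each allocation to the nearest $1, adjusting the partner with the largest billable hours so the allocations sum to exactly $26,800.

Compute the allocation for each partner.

Combined billable hours = 416 + 1,064 + 2,055 + 1,920 = 5,455.
Unrounded shares: Marchetti 2,043.78; Ferraro 5,227.35; Ibarra 10,096.06; Petrov 9,432.81.
At nearest $1: Marchetti $2,044; Ferraro $5,227; Ibarra $10,096; Petrov $9,433. Sum = $26,800.
Rounded total matches; no reconciliation needed.

Marchetti: $2,044; Ferraro: $5,227; Ibarra: $10,096; Petrov: $9,433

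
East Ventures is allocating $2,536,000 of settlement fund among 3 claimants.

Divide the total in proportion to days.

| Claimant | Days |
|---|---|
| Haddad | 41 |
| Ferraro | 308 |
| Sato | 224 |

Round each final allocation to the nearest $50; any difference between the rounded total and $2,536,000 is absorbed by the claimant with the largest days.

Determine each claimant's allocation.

Days total: 41 + 308 + 224 = 573.
Unrounded shares: Haddad 181,458.99; Ferraro 1,363,155.32; Sato 991,385.69.
Rounded to nearest $50: Haddad $181,450; Ferraro $1,363,150; Sato $991,400. Sum = $2,536,000.
No rounding difference to absorb.

Haddad: $181,450 · Ferraro: $1,363,150 · Sato: $991,400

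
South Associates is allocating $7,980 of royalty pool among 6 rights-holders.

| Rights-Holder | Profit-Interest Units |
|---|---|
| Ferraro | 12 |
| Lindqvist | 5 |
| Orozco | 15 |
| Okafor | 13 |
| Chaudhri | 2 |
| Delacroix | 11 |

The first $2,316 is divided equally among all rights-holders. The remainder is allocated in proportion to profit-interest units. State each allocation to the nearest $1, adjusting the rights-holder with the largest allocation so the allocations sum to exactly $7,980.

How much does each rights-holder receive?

Ferraro: $1,558; Lindqvist: $874; Orozco: $1,851; Okafor: $1,656; Chaudhri: $581; Delacroix: $1,460

First tranche $2,316 split equally: $386 each.
Remainder $5,664 by profit-interest units (total 58): Ferraro 1,171.86 → $1,172; Lindqvist 488.28 → $488; Orozco 1,464.83 → $1,465; Okafor 1,269.52 → $1,270; Chaudhri 195.31 → $195; Delacroix 1,074.21 → $1,074.
Totals: Ferraro $386 + $1,172 = $1,558; Lindqvist $386 + $488 = $874; Orozco $386 + $1,465 = $1,851; Okafor $386 + $1,270 = $1,656; Chaudhri $386 + $195 = $581; Delacroix $386 + $1,074 = $1,460.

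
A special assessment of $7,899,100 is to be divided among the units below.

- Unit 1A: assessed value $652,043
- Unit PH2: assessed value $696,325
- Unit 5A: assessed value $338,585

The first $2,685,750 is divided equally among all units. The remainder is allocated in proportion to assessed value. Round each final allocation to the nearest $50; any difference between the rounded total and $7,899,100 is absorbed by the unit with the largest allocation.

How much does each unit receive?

Unit 1A: $2,910,300 | Unit PH2: $3,047,200 | Unit 5A: $1,941,600

$2,685,750 shared equally gives $895,250 per unit.
Remainder $5,213,350 by assessed value (total 1,686,953): Unit 1A 2,015,070.00 → $2,015,050; Unit PH2 2,151,918.84 → $2,151,900; Unit 5A 1,046,361.17 → $1,046,350.
Rounding difference +$50 on remainder applied to Unit PH2.
Totals: Unit 1A $895,250 + $2,015,050 = $2,910,300; Unit PH2 $895,250 + $2,151,950 = $3,047,200; Unit 5A $895,250 + $1,046,350 = $1,941,600.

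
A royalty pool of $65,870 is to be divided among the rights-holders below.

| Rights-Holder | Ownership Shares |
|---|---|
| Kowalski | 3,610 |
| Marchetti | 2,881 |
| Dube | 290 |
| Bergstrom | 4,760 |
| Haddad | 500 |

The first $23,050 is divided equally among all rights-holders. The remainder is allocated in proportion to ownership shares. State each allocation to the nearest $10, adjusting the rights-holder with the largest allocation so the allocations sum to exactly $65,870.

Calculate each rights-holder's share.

Kowalski: $17,450; Marchetti: $14,860; Dube: $5,640; Bergstrom: $21,530; Haddad: $6,390

First tranche $23,050 split equally: $4,610 each.
Remainder $42,820 by ownership shares (total 12,041): Kowalski 12,837.82 → $12,840; Marchetti 10,245.36 → $10,250; Dube 1,031.29 → $1,030; Bergstrom 16,927.43 → $16,930; Haddad 1,778.09 → $1,780.
Rounding difference −$10 on remainder applied to Bergstrom.
Totals: Kowalski $4,610 + $12,840 = $17,450; Marchetti $4,610 + $10,250 = $14,860; Dube $4,610 + $1,030 = $5,640; Bergstrom $4,610 + $16,920 = $21,530; Haddad $4,610 + $1,780 = $6,390.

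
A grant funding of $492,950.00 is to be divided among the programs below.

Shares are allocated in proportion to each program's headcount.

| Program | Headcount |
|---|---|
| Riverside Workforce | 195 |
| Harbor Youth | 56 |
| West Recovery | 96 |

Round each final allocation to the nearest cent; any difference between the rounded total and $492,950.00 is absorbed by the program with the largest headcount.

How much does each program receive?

Riverside Workforce: $277,018.01 · Harbor Youth: $79,553.89 · West Recovery: $136,378.10

Headcount total: 195 + 56 + 96 = 347.
Raw shares: Riverside Workforce 277,018.0115; Harbor Youth 79,553.8905; West Recovery 136,378.0980.
At nearest cent: Riverside Workforce $277,018.01; Harbor Youth $79,553.89; West Recovery $136,378.10. Sum = $492,950.00.
Sum already equals the total — no adjustment.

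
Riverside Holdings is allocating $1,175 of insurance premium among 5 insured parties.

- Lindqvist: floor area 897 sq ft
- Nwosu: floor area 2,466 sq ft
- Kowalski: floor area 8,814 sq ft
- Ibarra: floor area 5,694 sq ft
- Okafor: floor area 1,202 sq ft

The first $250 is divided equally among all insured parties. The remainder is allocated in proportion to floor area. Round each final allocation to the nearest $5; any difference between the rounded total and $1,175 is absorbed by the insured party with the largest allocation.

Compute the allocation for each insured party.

Equal tier: $250 ÷ 5 = $50 apiece.
Remainder $925 by floor area (total 19,073): Lindqvist 43.50 → $45; Nwosu 119.60 → $120; Kowalski 427.46 → $425; Ibarra 276.15 → $275; Okafor 58.29 → $60.
Totals: Lindqvist $50 + $45 = $95; Nwosu $50 + $120 = $170; Kowalski $50 + $425 = $475; Ibarra $50 + $275 = $325; Okafor $50 + $60 = $110.

Lindqvist: $95 · Nwosu: $170 · Kowalski: $475 · Ibarra: $325 · Okafor: $110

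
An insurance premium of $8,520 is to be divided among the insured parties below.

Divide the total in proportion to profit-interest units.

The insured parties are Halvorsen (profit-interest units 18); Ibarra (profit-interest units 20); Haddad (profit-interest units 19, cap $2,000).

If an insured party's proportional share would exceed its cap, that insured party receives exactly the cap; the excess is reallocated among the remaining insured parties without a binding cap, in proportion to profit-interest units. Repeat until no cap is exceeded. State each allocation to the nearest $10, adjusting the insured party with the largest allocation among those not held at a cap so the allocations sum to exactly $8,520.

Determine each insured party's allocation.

Halvorsen: $3,090 | Ibarra: $3,430 | Haddad: $2,000

Total profit-interest units = 57.
Unconstrained shares: Halvorsen 2,690.53; Ibarra 2,989.47; Haddad 2,840.00.
Held at cap: Haddad ($2,000); remaining pool $6,520 reallocated over remaining profit-interest units 38.
Remaining shares: Halvorsen 3,088.42 → $3,090; Ibarra 3,431.58 → $3,430.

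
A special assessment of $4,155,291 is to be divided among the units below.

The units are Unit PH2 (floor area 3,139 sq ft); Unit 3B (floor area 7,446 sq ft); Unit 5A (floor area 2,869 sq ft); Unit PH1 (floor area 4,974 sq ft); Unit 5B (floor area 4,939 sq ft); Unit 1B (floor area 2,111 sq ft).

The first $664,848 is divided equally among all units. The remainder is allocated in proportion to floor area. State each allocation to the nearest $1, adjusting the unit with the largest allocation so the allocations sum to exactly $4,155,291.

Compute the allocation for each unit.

First tranche $664,848 split equally: $110,808 each.
Remainder $3,490,443 by floor area (total 25,478): Unit PH2 430,037.70 → $430,038; Unit 3B 1,020,089.43 → $1,020,089; Unit 5A 393,048.16 → $393,048; Unit PH1 681,429.61 → $681,430; Unit 5B 676,634.66 → $676,635; Unit 1B 289,203.44 → $289,203.
Totals: Unit PH2 $110,808 + $430,038 = $540,846; Unit 3B $110,808 + $1,020,089 = $1,130,897; Unit 5A $110,808 + $393,048 = $503,856; Unit PH1 $110,808 + $681,430 = $792,238; Unit 5B $110,808 + $676,635 = $787,443; Unit 1B $110,808 + $289,203 = $400,011.

Unit PH2: $540,846 | Unit 3B: $1,130,897 | Unit 5A: $503,856 | Unit PH1: $792,238 | Unit 5B: $787,443 | Unit 1B: $400,011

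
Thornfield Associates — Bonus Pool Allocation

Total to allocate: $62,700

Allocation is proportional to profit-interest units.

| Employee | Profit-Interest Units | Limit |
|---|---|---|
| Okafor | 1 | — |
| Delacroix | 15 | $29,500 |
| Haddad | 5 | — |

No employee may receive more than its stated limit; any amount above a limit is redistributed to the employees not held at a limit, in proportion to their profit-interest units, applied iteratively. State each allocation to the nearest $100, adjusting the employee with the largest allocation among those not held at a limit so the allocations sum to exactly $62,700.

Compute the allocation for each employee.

Total profit-interest units = 21.
Pro-rata shares before constraints: Okafor 2,985.71; Delacroix 44,785.71; Haddad 14,928.57.
Cap binds for Delacroix ($29,500); residual $33,200 reallocated over remaining profit-interest units 6.
Redistributed shares: Okafor 5,533.33 → $5,500; Haddad 27,666.67 → $27,700.

Okafor: $5,500; Delacroix: $29,500; Haddad: $27,700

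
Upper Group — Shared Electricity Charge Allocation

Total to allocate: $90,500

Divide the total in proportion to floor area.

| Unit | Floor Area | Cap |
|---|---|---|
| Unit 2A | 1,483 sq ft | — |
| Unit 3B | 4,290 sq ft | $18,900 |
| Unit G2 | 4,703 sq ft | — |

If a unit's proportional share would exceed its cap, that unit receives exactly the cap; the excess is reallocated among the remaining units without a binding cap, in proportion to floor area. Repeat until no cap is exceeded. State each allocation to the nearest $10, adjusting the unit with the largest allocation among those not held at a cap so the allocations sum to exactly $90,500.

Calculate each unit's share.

Unit 2A: $17,170 | Unit 3B: $18,900 | Unit G2: $54,430

Sum of floor area: 10,476.
Proportional shares (ignoring caps): Unit 2A 12,811.33; Unit 3B 37,060.42; Unit G2 40,628.25.
Held at cap: Unit 3B ($18,900); balance $71,600 reallocated over remaining floor area 6,186.
Shares after redistribution: Unit 2A 17,165.02 → $17,170; Unit G2 54,434.98 → $54,430.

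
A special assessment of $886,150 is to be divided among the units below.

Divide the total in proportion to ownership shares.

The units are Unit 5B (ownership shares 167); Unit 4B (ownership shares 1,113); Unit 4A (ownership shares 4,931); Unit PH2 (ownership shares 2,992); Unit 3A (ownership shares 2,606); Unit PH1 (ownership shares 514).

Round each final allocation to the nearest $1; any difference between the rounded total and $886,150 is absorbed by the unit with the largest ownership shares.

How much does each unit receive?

Sum of ownership shares: 12,323.
Unrounded shares: Unit 5B 167/12,323 × $886,150 = 12,009.01; Unit 4B 1,113/12,323 × $886,150 = 80,036.11; Unit 4A 4,931/12,323 × $886,150 = 354,589.44; Unit PH2 2,992/12,323 × $886,150 = 215,155.47; Unit 3A 2,606/12,323 × $886,150 = 187,398.11; Unit PH1 514/12,323 × $886,150 = 36,961.87.
Rounded to nearest $1: Unit 5B $12,009; Unit 4B $80,036; Unit 4A $354,589; Unit PH2 $215,155; Unit 3A $187,398; Unit PH1 $36,962. Sum = $886,149.
Difference $886,150 − $886,149 = +$1 applied to largest ownership shares (Unit 4A): Unit 4A becomes $354,590.

Unit 5B: $12,009; Unit 4B: $80,036; Unit 4A: $354,590; Unit PH2: $215,155; Unit 3A: $187,398; Unit PH1: $36,962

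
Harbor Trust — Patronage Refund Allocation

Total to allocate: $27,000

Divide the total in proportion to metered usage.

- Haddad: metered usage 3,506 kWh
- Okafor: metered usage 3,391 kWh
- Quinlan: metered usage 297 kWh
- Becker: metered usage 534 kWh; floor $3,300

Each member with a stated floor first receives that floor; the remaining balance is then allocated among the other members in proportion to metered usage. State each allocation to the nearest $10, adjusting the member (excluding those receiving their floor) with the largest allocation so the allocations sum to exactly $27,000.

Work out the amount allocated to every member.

Minimums first: Becker $3,300. Remaining pool $23,700.
Remaining pool split over remaining metered usage 7,194: Haddad 11,550.21 → $11,550; Okafor 11,171.35 → $11,170; Quinlan 978.44 → $980.

Haddad: $11,550; Okafor: $11,170; Quinlan: $980; Becker: $3,300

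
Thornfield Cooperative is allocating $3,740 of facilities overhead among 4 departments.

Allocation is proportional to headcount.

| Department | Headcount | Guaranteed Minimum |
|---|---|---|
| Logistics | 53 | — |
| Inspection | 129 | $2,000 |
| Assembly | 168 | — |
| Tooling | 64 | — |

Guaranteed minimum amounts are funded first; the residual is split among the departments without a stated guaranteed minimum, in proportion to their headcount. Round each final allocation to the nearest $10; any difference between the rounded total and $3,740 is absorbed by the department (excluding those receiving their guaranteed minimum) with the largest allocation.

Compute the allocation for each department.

Fund the minimums — Inspection $2,000. Residual $1,740.
Residual split over remaining headcount 285: Logistics 323.58 → $320; Assembly 1,025.68 → $1,030; Tooling 390.74 → $390.

Logistics: $320 | Inspection: $2,000 | Assembly: $1,030 | Tooling: $390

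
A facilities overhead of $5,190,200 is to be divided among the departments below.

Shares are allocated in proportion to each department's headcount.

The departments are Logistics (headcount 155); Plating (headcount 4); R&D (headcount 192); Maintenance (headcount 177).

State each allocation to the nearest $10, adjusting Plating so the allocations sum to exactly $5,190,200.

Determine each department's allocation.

Logistics: $1,523,640; Plating: $39,310; R&D: $1,887,350; Maintenance: $1,739,900

Headcount total: 528.
Raw shares: Logistics 155/528 × $5,190,200 = 1,523,638.26; Plating 4/528 × $5,190,200 = 39,319.70; R&D 192/528 × $5,190,200 = 1,887,345.45; Maintenance 177/528 × $5,190,200 = 1,739,896.59.
At nearest $10: Logistics $1,523,640; Plating $39,320; R&D $1,887,350; Maintenance $1,739,900. Sum = $5,190,210.
Difference $5,190,200 − $5,190,210 = −$10 applied to Plating: Plating becomes $39,310.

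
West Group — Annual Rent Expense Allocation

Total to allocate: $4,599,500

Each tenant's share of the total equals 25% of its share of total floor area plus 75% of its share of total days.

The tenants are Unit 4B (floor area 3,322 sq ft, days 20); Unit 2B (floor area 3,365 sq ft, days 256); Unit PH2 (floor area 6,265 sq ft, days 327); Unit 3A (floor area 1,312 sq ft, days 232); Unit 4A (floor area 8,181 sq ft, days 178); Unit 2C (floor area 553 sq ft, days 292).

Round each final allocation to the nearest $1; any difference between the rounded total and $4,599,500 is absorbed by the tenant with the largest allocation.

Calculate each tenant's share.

Unit 4B: $218,964 · Unit 2B: $844,954 · Unit PH2: $1,177,632 · Unit 3A: $678,865 · Unit 4A: $879,565 · Unit 2C: $799,520

Floor area total 22,998; days total 1,305.
Combined weights (25% floor area + 75% days): Unit 4B 0.0476; Unit 2B 0.1837; Unit PH2 0.2560; Unit 3A 0.1476; Unit 4A 0.1912; Unit 2C 0.1738.
Pro-rata amounts: Unit 4B 218,964.20; Unit 2B 844,954.39; Unit PH2 1,177,631.98; Unit 3A 678,865.24; Unit 4A 879,564.67; Unit 2C 799,519.51.
At nearest $1: Unit 4B $218,964; Unit 2B $844,954; Unit PH2 $1,177,632; Unit 3A $678,865; Unit 4A $879,565; Unit 2C $799,520. Sum = $4,599,500.
Sum already equals the total — no adjustment.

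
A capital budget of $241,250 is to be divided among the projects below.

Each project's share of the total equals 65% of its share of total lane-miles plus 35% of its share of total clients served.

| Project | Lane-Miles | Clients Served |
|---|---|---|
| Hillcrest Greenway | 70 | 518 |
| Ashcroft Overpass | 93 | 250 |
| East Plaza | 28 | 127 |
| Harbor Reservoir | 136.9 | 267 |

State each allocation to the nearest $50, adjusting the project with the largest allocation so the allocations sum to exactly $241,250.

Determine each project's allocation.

Totals — lane-miles 327.9, clients served 1,162.
Blended shares (65% lane-miles + 35% clients served): Hillcrest Greenway 0.2948; Ashcroft Overpass 0.2597; East Plaza 0.0938; Harbor Reservoir 0.3518.
Pro-rata amounts: Hillcrest Greenway 71,117.10; Ashcroft Overpass 62,642.06; East Plaza 22,619.05; Harbor Reservoir 84,871.79.
After rounding ($50): Hillcrest Greenway $71,100; Ashcroft Overpass $62,650; East Plaza $22,600; Harbor Reservoir $84,850. Sum = $241,200.
Difference $241,250 − $241,200 = +$50 applied to largest allocation (Harbor Reservoir): Harbor Reservoir becomes $84,900.

Hillcrest Greenway: $71,100 | Ashcroft Overpass: $62,650 | East Plaza: $22,600 | Harbor Reservoir: $84,900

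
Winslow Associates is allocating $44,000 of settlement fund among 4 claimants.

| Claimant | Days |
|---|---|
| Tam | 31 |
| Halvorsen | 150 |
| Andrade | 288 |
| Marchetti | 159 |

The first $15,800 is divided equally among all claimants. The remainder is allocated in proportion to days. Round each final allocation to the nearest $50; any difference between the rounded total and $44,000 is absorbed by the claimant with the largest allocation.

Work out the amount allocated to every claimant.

Tam: $5,350 · Halvorsen: $10,700 · Andrade: $16,850 · Marchetti: $11,100

Equal tier: $15,800 ÷ 4 = $3,950 apiece.
Remainder $28,200 by days (total 628): Tam 1,392.04 → $1,400; Halvorsen 6,735.67 → $6,750; Andrade 12,932.48 → $12,950; Marchetti 7,139.81 → $7,150.
Rounding difference −$50 on remainder applied to Andrade.
Totals: Tam $3,950 + $1,400 = $5,350; Halvorsen $3,950 + $6,750 = $10,700; Andrade $3,950 + $12,900 = $16,850; Marchetti $3,950 + $7,150 = $11,100.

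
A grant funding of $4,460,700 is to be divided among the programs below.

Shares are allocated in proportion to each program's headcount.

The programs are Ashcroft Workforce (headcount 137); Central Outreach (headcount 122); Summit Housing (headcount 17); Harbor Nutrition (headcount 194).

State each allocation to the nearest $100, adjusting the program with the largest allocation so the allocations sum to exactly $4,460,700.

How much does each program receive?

Ashcroft Workforce: $1,300,200 | Central Outreach: $1,157,900 | Summit Housing: $161,300 | Harbor Nutrition: $1,841,300

Total headcount = 470.
Proportional shares: Ashcroft Workforce 137/470 × $4,460,700 = 1,300,246.60; Central Outreach 122/470 × $4,460,700 = 1,157,883.83; Summit Housing 17/470 × $4,460,700 = 161,344.47; Harbor Nutrition 194/470 × $4,460,700 = 1,841,225.11.
At nearest $100: Ashcroft Workforce $1,300,200; Central Outreach $1,157,900; Summit Housing $161,300; Harbor Nutrition $1,841,200. Sum = $4,460,600.
Difference $4,460,700 − $4,460,600 = +$100 applied to largest allocation (Harbor Nutrition): Harbor Nutrition becomes $1,841,300.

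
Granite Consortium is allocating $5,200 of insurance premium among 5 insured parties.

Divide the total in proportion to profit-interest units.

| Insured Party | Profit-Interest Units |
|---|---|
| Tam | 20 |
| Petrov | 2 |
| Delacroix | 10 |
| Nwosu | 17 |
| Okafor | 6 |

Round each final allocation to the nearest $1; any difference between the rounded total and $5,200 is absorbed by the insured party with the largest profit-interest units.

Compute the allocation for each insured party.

Combined profit-interest units = 55.
Unrounded shares: Tam 20/55 × $5,200 = 1,890.91; Petrov 2/55 × $5,200 = 189.09; Delacroix 10/55 × $5,200 = 945.45; Nwosu 17/55 × $5,200 = 1,607.27; Okafor 6/55 × $5,200 = 567.27.
Rounded to nearest $1: Tam $1,891; Petrov $189; Delacroix $945; Nwosu $1,607; Okafor $567. Sum = $5,199.
Difference $5,200 − $5,199 = +$1 applied to largest profit-interest units (Tam): Tam becomes $1,892.

Tam: $1,892 | Petrov: $189 | Delacroix: $945 | Nwosu: $1,607 | Okafor: $567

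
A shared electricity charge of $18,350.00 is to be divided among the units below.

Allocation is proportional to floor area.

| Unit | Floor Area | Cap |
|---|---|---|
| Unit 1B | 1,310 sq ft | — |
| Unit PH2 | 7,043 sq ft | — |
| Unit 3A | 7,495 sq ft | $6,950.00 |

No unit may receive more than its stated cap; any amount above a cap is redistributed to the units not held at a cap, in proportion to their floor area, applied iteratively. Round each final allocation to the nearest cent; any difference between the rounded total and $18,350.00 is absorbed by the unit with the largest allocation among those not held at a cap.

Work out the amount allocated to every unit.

Sum of floor area: 15,848.
Proportional shares (ignoring caps): Unit 1B 1,516.8160; Unit PH2 8,154.9123; Unit 3A 8,678.2717.
Held at cap: Unit 3A ($6,950.00); residual $11,400.00 reallocated over remaining floor area 8,353.
Redistributed shares: Unit 1B 1,787.8606 → $1,787.86; Unit PH2 9,612.1394 → $9,612.14.

Unit 1B: $1,787.86; Unit PH2: $9,612.14; Unit 3A: $6,950.00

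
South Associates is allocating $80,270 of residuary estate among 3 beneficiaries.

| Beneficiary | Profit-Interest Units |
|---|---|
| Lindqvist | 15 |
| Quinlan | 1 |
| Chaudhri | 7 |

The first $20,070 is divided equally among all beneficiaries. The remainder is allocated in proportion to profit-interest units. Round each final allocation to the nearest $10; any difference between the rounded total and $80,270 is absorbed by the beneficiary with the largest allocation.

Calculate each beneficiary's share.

Equal tier: $20,070 ÷ 3 = $6,690 apiece.
Remainder $60,200 by profit-interest units (total 23): Lindqvist 39,260.87 → $39,260; Quinlan 2,617.39 → $2,620; Chaudhri 18,321.74 → $18,320.
Totals: Lindqvist $6,690 + $39,260 = $45,950; Quinlan $6,690 + $2,620 = $9,310; Chaudhri $6,690 + $18,320 = $25,010.

Lindqvist: $45,950 | Quinlan: $9,310 | Chaudhri: $25,010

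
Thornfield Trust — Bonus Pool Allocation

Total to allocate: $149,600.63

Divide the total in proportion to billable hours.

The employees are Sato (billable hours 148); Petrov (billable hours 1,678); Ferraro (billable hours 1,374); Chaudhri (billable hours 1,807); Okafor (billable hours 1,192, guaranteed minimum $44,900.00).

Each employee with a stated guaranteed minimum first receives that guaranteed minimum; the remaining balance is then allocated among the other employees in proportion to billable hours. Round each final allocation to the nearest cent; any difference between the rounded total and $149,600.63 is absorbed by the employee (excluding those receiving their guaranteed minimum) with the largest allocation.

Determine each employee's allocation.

Sato: $3,094.81 · Petrov: $35,088.41 · Ferraro: $28,731.51 · Chaudhri: $37,785.90 · Okafor: $44,900.00

Minimums first: Okafor $44,900.00. Balance $104,700.63.
Balance split over remaining billable hours 5,007: Sato 3,094.8059 → $3,094.81; Petrov 35,088.4077 → $35,088.41; Ferraro 28,731.5090 → $28,731.51; Chaudhri 37,785.9074 → $37,785.91.
Rounding difference −$0.01 applied to Chaudhri → $37,785.90.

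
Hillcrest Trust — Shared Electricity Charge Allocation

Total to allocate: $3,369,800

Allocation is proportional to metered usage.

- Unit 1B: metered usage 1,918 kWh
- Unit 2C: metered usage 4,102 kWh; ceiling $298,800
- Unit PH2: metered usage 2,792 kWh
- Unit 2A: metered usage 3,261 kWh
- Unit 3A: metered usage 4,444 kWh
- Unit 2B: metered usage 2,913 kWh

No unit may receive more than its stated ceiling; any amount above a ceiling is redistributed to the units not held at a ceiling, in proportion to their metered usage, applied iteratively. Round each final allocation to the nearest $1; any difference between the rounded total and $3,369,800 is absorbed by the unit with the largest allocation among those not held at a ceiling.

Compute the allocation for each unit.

Total metered usage = 19,430.
Unconstrained shares: Unit 1B 332,644.18; Unit 2C 711,421.49; Unit PH2 484,224.48; Unit 2A 565,564.48; Unit 3A 770,735.52; Unit 2B 505,209.85.
Cap binds for Unit 2C ($298,800); residual $3,071,000 reallocated over remaining metered usage 15,328.
Remaining shares: Unit 1B 384,275.70 → $384,276; Unit PH2 559,383.61 → $559,384; Unit 2A 653,348.84 → $653,349; Unit 3A 890,365.61 → $890,366; Unit 2B 583,626.24 → $583,626.
Rounding difference −$1 applied to Unit 3A → $890,365.

Unit 1B: $384,276 · Unit 2C: $298,800 · Unit PH2: $559,384 · Unit 2A: $653,349 · Unit 3A: $890,365 · Unit 2B: $583,626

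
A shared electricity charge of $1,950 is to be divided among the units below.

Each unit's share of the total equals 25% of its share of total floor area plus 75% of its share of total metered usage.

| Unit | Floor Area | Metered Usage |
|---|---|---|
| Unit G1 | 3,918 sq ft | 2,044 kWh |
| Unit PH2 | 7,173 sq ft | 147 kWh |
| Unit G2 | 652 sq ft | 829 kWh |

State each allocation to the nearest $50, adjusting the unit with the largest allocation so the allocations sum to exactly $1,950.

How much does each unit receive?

Totals — floor area 11,743, metered usage 3,020.
Blended shares (25% floor area + 75% metered usage): Unit G1 0.5910; Unit PH2 0.1892; Unit G2 0.2198.
Unrounded shares: Unit G1 1,152.50; Unit PH2 368.97; Unit G2 428.53.
Rounded to nearest $50: Unit G1 $1,150; Unit PH2 $350; Unit G2 $450. Sum = $1,950.
No rounding difference to absorb.

Unit G1: $1,150 · Unit PH2: $350 · Unit G2: $450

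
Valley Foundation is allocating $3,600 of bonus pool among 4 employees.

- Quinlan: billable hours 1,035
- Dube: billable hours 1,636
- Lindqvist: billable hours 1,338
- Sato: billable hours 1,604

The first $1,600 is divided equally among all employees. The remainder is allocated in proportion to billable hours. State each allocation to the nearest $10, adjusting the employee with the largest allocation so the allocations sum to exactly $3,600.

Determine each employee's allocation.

Quinlan: $770 | Dube: $980 | Lindqvist: $880 | Sato: $970

Equal tier: $1,600 ÷ 4 = $400 apiece.
Remainder $2,000 by billable hours (total 5,613): Quinlan 368.79 → $370; Dube 582.93 → $580; Lindqvist 476.75 → $480; Sato 571.53 → $570.
Totals: Quinlan $400 + $370 = $770; Dube $400 + $580 = $980; Lindqvist $400 + $480 = $880; Sato $400 + $570 = $970.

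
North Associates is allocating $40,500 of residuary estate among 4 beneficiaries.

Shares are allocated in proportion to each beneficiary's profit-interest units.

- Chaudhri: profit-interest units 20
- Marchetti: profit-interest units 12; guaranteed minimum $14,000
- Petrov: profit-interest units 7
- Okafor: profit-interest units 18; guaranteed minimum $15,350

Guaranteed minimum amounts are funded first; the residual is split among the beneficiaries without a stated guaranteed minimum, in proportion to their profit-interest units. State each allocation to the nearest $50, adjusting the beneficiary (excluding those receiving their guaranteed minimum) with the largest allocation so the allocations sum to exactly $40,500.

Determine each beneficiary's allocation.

Guaranteed amounts: Marchetti $14,000; Okafor $15,350. Remaining pool $11,150.
Remaining pool split over remaining profit-interest units 27: Chaudhri 8,259.26 → $8,250; Petrov 2,890.74 → $2,900.

Chaudhri: $8,250 · Marchetti: $14,000 · Petrov: $2,900 · Okafor: $15,350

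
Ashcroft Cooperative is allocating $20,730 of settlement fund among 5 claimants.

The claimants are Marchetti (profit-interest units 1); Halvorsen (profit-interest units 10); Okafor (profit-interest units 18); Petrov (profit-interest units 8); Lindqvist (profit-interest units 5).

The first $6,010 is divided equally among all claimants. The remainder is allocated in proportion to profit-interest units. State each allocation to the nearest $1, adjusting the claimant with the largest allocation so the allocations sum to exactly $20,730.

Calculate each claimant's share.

Marchetti: $1,552; Halvorsen: $4,707; Okafor: $7,511; Petrov: $4,006; Lindqvist: $2,954

$6,010 shared equally gives $1,202 per claimant.
Remainder $14,720 by profit-interest units (total 42): Marchetti 350.48 → $350; Halvorsen 3,504.76 → $3,505; Okafor 6,308.57 → $6,309; Petrov 2,803.81 → $2,804; Lindqvist 1,752.38 → $1,752.
Totals: Marchetti $1,202 + $350 = $1,552; Halvorsen $1,202 + $3,505 = $4,707; Okafor $1,202 + $6,309 = $7,511; Petrov $1,202 + $2,804 = $4,006; Lindqvist $1,202 + $1,752 = $2,954.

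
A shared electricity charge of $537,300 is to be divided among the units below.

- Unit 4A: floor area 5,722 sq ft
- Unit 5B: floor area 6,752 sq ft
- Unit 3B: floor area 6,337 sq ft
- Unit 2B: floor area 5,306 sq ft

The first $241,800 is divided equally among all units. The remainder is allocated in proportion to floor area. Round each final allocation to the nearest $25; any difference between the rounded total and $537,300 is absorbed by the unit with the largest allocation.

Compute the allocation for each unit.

Unit 4A: $130,550 | Unit 5B: $143,175 | Unit 3B: $138,100 | Unit 2B: $125,475

Equal tier: $241,800 ÷ 4 = $60,450 apiece.
Remainder $295,500 by floor area (total 24,117): Unit 4A 70,110.34 → $70,100; Unit 5B 82,730.69 → $82,725; Unit 3B 77,645.79 → $77,650; Unit 2B 65,013.19 → $65,025.
Totals: Unit 4A $60,450 + $70,100 = $130,550; Unit 5B $60,450 + $82,725 = $143,175; Unit 3B $60,450 + $77,650 = $138,100; Unit 2B $60,450 + $65,025 = $125,475.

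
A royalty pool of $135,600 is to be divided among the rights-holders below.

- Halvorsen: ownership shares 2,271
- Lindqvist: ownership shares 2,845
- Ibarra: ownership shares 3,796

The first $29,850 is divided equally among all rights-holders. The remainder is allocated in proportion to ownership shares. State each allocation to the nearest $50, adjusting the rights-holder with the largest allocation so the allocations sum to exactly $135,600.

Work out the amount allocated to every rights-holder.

Equal tier: $29,850 ÷ 3 = $9,950 apiece.
Remainder $105,750 by ownership shares (total 8,912): Halvorsen 26,947.74 → $26,950; Lindqvist 33,758.84 → $33,750; Ibarra 45,043.42 → $45,050.
Totals: Halvorsen $9,950 + $26,950 = $36,900; Lindqvist $9,950 + $33,750 = $43,700; Ibarra $9,950 + $45,050 = $55,000.

Halvorsen: $36,900 · Lindqvist: $43,700 · Ibarra: $55,000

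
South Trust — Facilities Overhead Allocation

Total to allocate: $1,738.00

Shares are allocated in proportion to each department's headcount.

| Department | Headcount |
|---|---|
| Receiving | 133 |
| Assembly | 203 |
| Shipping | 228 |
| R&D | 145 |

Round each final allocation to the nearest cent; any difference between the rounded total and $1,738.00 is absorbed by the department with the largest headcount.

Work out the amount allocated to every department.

Receiving: $326.03; Assembly: $497.62; Shipping: $558.91; R&D: $355.44

Total headcount = 133 + 203 + 228 + 145 = 709.
Unrounded shares: Receiving 326.0282; Assembly 497.6220; Shipping 558.9055; R&D 355.4443.
After rounding (cent): Receiving $326.03; Assembly $497.62; Shipping $558.91; R&D $355.44. Sum = $1,738.00.
Rounded total matches; no reconciliation needed.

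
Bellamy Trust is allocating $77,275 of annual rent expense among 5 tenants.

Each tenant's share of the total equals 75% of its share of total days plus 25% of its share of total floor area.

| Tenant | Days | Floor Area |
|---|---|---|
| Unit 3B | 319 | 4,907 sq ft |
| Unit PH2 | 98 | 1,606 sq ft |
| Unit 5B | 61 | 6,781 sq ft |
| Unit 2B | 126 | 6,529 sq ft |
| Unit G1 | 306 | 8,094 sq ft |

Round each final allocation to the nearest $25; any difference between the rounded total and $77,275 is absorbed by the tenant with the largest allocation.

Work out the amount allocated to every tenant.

Unit 3B: $23,700 · Unit PH2: $7,350 · Unit 5B: $8,575 · Unit 2B: $12,550 · Unit G1: $25,100

Days total 910; floor area total 27,917.
Blended shares (75% days + 25% floor area): Unit 3B 0.3069; Unit PH2 0.0952; Unit 5B 0.1110; Unit 2B 0.1623; Unit G1 0.3247.
Pro-rata amounts: Unit 3B 23,712.21; Unit PH2 7,352.81; Unit 5B 8,577.48; Unit 2B 12,542.82; Unit G1 25,089.69.
Rounded to nearest $25: Unit 3B $23,700; Unit PH2 $7,350; Unit 5B $8,575; Unit 2B $12,550; Unit G1 $25,100. Sum = $77,275.
Rounded total matches; no reconciliation needed.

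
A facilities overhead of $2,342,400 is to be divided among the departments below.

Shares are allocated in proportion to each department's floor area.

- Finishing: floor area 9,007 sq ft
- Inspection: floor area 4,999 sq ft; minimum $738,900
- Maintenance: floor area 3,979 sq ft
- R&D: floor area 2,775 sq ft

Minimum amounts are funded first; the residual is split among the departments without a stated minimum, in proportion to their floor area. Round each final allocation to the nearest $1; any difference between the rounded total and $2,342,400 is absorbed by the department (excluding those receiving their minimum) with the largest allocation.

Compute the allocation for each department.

Finishing: $916,359 | Inspection: $738,900 | Maintenance: $404,817 | R&D: $282,324

Fund the minimums — Inspection $738,900. Balance $1,603,500.
Balance split over remaining floor area 15,761: Finishing 916,358.38 → $916,358; Maintenance 404,817.37 → $404,817; R&D 282,324.25 → $282,324.
Rounding difference +$1 applied to Finishing → $916,359.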